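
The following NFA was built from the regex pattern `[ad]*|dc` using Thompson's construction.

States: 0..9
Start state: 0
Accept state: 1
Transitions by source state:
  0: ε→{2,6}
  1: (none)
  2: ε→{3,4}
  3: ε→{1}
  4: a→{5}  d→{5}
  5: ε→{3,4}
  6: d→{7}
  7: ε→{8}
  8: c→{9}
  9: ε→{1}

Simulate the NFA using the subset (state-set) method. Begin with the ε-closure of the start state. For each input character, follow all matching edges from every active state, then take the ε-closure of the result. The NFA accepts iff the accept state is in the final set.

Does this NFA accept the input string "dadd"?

start: ε-closure({0}) = {0,1,2,3,4,6}
'd' @ 1: {1,3,4,5,7,8}  ✓accept
'a' @ 2: {1,3,4,5}  ✓accept
'd' @ 3: {1,3,4,5}  ✓accept
'd' @ 4: {1,3,4,5}  ✓accept
end set {1,3,4,5} — state 1 in

Answer: ACCEPT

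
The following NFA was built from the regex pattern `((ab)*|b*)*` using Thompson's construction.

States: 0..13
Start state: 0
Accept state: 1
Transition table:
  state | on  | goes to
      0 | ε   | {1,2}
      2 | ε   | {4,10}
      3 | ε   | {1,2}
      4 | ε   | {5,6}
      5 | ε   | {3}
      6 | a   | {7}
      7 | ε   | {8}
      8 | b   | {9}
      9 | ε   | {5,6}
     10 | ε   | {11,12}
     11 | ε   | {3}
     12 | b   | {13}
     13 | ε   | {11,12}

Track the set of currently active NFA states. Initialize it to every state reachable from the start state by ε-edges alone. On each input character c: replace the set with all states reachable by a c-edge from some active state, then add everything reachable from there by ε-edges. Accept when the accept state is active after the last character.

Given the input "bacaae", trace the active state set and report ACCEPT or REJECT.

start: ε-closure({0}) = {0,1,2,3,4,5,6,10,11,12}
'b' @ 1: {1,2,3,4,5,6,10,11,12,13}  [accepting]
'a' @ 2: {7,8}
'c' @ 3: {}  — dead — no transitions
rest 'aae' ignored (set empty)
final: {}; accept 1 not in set

Answer: REJECT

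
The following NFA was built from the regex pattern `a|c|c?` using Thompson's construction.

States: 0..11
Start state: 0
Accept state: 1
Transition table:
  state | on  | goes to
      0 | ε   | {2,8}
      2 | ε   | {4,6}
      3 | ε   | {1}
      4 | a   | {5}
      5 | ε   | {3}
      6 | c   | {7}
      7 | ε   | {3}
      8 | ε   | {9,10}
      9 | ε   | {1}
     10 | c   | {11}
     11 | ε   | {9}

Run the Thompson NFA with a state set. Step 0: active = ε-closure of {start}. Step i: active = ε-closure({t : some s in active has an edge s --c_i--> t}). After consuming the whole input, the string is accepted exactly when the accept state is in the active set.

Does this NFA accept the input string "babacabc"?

Answer: REJECT

Derivation:
initial (ε-close {0}): {0,1,2,4,6,8,9,10}
'b' @ 1: {}  — no active states
rest 'abacabc' ignored (set empty)
end set {} — state 1 not in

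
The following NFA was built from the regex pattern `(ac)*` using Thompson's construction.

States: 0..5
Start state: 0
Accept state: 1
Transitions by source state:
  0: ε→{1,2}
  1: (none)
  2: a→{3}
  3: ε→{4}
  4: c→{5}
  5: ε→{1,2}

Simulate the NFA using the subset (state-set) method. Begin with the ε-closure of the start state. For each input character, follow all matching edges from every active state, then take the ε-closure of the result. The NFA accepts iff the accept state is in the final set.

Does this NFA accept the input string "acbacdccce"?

Answer: REJECT

Derivation:
initial (ε-close {0}): {0,1,2}
'a' @ 1: {3,4}
'c' @ 2: {1,2,5}  (accept∈set)
'b' @ 3: {}  — state set empty
rest 'acdccce' ignored (set empty)
end set {} — state 1 not in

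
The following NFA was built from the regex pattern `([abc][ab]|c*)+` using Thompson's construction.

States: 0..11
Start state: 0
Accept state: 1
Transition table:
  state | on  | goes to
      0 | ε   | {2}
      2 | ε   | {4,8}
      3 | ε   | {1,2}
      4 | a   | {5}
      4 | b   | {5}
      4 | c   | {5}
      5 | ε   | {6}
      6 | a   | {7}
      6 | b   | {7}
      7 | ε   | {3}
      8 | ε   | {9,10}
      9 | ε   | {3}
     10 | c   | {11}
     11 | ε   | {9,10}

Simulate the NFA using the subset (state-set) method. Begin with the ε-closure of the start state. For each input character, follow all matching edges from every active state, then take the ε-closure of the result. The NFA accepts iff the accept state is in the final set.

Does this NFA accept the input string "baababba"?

Answer: ACCEPT

Trace:
S₀ = ε-closure({0}) = {0,1,2,3,4,8,9,10}
'b' @ 1: {5,6}
'a' @ 2: {1,2,3,4,7,8,9,10}  [accepting]
'a' @ 3: {5,6}
'b' @ 4: {1,2,3,4,7,8,9,10}  [accepting]
'a' @ 5: {5,6}
'b' @ 6: {1,2,3,4,7,8,9,10}  [accepting]
'b' @ 7: {5,6}
'a' @ 8: {1,2,3,4,7,8,9,10}  [accepting]
after full input: {1,2,3,4,7,8,9,10}  (accept=1 in)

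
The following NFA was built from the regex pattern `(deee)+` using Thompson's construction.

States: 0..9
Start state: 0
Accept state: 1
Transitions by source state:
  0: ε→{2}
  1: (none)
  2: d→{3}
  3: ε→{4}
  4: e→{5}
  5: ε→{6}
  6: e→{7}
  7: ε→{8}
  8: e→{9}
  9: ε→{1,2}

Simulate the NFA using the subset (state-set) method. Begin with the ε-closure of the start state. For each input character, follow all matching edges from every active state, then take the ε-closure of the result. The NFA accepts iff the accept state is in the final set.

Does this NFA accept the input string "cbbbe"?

start: ε-closure({0}) = {0,2}
'c' @ 1: {}  — dead — no transitions
rest 'bbbe' ignored (set empty)
after full input: {}  (accept=1 not in)

Answer: REJECT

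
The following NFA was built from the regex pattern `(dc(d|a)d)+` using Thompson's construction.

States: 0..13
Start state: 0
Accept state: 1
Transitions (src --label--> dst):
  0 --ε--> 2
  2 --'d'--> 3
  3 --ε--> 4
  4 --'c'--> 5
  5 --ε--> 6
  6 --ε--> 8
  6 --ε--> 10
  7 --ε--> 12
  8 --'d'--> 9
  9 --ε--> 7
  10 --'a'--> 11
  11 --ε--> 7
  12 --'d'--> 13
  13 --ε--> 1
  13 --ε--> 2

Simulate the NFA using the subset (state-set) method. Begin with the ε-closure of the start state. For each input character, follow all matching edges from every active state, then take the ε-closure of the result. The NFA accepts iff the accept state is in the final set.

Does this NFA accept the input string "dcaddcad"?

S₀ = ε-closure({0}) = {0,2}
'd' @ 1: {3,4}
'c' @ 2: {5,6,8,10}
'a' @ 3: {7,11,12}
'd' @ 4: {1,2,13}  [accepting]
'd' @ 5: {3,4}
'c' @ 6: {5,6,8,10}
'a' @ 7: {7,11,12}
'd' @ 8: {1,2,13}  [accepting]
end set {1,2,13} — state 1 in

Answer: ACCEPT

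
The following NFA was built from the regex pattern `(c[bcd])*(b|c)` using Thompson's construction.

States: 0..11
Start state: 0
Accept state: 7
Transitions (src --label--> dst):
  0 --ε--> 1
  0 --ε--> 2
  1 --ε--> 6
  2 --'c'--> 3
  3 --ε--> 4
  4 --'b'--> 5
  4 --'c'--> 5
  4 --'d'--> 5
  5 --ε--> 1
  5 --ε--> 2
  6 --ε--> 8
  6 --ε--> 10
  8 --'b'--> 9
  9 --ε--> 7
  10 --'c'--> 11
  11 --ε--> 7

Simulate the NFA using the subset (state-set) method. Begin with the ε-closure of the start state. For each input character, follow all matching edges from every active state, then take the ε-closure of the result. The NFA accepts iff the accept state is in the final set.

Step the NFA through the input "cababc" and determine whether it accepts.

S₀ = ε-closure({0}) = {0,1,2,6,8,10}
'c' @ 1: {3,4,7,11}  ✓accept
'a' @ 2: {}  — no active states
rest 'babc' ignored (set empty)
after full input: {}  (accept=7 not in)

Answer: REJECT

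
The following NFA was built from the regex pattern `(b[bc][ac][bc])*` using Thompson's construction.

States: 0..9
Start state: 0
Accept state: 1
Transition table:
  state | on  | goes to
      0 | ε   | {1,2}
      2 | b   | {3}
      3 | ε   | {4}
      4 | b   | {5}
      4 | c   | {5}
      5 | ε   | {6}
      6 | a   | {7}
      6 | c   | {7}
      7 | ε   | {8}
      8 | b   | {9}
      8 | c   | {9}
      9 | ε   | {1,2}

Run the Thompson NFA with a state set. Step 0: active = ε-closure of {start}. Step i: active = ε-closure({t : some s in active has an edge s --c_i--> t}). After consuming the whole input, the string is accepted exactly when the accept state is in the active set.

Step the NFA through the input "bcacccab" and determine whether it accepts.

Answer: REJECT

Derivation:
start: ε-closure({0}) = {0,1,2}
'b' @ 1: {3,4}
'c' @ 2: {5,6}
'a' @ 3: {7,8}
'c' @ 4: {1,2,9}  (accept∈set)
'c' @ 5: {}  — no active states
rest 'cab' ignored (set empty)
after full input: {}  (accept=1 not in)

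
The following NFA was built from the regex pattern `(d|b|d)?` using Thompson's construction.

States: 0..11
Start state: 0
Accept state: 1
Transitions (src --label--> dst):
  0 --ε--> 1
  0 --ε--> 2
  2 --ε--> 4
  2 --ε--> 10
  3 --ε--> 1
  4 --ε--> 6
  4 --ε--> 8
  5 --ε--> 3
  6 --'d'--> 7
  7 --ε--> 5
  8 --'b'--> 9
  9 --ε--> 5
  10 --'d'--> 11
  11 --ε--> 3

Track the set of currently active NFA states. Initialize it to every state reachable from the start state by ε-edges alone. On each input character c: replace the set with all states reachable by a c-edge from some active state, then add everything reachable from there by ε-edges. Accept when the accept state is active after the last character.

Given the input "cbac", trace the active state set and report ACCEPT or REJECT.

Answer: REJECT

Derivation:
S₀ = ε-closure({0}) = {0,1,2,4,6,8,10}
'c' @ 1: {}  — state set empty
rest 'bac' ignored (set empty)
after full input: {}  (accept=1 not in)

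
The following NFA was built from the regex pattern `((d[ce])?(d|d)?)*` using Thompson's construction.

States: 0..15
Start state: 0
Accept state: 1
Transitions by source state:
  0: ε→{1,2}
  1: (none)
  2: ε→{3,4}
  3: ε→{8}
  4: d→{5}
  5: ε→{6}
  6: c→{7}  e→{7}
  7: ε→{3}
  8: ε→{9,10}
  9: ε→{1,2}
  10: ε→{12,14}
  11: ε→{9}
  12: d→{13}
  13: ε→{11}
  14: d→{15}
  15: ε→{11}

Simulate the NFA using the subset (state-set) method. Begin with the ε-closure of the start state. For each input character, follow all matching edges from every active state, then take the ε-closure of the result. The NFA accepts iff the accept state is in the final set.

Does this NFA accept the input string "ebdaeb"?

Answer: REJECT

Derivation:
initial (ε-close {0}): {0,1,2,3,4,8,9,10,12,14}
'e' @ 1: {}  — no active states
rest 'bdaeb' ignored (set empty)
after full input: {}  (accept=1 not in)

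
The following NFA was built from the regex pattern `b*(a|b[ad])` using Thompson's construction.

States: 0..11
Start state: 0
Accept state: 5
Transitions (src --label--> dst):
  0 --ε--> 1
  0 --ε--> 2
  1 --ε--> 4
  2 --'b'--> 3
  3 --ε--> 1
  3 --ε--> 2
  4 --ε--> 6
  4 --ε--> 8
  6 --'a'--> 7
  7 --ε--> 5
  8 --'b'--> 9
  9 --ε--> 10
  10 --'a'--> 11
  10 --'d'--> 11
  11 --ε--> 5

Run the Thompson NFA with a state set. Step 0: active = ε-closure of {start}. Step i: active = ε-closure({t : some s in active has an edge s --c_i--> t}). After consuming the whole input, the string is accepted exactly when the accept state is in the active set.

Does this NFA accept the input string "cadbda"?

S₀ = ε-closure({0}) = {0,1,2,4,6,8}
'c' @ 1: {}  — dead — no transitions
rest 'adbda' ignored (set empty)
after full input: {}  (accept=5 not in)

Answer: REJECT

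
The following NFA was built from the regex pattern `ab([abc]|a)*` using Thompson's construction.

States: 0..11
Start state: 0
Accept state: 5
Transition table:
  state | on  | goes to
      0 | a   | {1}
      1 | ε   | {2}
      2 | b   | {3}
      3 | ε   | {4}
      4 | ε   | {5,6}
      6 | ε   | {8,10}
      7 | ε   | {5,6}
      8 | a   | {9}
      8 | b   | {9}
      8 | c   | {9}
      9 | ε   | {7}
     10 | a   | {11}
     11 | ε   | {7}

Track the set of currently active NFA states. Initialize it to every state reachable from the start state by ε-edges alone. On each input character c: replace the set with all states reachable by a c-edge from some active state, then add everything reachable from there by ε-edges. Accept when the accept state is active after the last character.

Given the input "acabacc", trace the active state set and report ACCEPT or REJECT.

Answer: REJECT

Steps:
start: ε-closure({0}) = {0}
'a' @ 1: {1,2}
'c' @ 2: {}  — state set empty
rest 'abacc' ignored (set empty)
final: {}; accept 5 not in set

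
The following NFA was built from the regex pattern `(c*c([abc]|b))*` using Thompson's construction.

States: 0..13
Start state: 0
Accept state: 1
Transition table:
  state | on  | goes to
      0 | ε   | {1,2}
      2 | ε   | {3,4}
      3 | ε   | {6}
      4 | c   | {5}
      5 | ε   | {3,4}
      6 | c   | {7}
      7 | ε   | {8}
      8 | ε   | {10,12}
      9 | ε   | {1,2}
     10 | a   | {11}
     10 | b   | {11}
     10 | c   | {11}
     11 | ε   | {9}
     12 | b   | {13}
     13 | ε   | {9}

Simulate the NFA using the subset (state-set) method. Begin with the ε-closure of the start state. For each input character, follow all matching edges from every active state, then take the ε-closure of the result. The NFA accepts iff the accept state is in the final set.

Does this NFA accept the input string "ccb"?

Answer: ACCEPT

Steps:
S₀ = ε-closure({0}) = {0,1,2,3,4,6}
'c' @ 1: {3,4,5,6,7,8,10,12}
'c' @ 2: {1,2,3,4,5,6,7,8,9,10,11,12}  ✓accept
'b' @ 3: {1,2,3,4,6,9,11,13}  ✓accept
after full input: {1,2,3,4,6,9,11,13}  (accept=1 in)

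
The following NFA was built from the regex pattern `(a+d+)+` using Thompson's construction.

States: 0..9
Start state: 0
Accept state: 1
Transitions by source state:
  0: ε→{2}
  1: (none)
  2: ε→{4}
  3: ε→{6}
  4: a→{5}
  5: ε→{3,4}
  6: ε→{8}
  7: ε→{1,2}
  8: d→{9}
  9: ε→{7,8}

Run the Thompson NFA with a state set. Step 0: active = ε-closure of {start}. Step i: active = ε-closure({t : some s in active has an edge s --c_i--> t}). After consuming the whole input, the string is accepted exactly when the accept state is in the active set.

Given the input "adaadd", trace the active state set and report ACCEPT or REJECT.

initial (ε-close {0}): {0,2,4}
'a' @ 1: {3,4,5,6,8}
'd' @ 2: {1,2,4,7,8,9}  (accept∈set)
'a' @ 3: {3,4,5,6,8}
'a' @ 4: {3,4,5,6,8}
'd' @ 5: {1,2,4,7,8,9}  (accept∈set)
'd' @ 6: {1,2,4,7,8,9}  (accept∈set)
end set {1,2,4,7,8,9} — state 1 in

Answer: ACCEPT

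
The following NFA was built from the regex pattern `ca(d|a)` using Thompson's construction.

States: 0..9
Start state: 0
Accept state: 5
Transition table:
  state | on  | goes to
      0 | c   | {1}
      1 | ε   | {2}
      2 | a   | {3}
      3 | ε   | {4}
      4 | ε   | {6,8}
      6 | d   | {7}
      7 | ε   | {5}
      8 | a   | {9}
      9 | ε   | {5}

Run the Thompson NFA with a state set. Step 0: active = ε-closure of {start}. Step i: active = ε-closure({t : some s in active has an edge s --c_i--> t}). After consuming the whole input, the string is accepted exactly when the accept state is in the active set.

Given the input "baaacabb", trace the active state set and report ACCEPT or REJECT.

Answer: REJECT

Steps:
S₀ = ε-closure({0}) = {0}
'b' @ 1: {}  — dead — no transitions
rest 'aaacabb' ignored (set empty)
after full input: {}  (accept=5 not in)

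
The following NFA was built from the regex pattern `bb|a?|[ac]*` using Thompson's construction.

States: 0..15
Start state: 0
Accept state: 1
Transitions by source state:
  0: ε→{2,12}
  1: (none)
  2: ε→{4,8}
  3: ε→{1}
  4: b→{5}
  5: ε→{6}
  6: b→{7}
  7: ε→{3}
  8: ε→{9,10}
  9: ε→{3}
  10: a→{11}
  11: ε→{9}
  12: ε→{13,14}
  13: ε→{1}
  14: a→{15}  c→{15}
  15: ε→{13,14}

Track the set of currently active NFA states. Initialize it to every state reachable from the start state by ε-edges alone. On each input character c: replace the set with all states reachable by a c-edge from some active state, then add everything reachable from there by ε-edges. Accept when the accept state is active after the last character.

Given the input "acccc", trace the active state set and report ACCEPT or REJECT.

initial (ε-close {0}): {0,1,2,3,4,8,9,10,12,13,14}
'a' @ 1: {1,3,9,11,13,14,15}  ✓accept
'c' @ 2: {1,13,14,15}  ✓accept
'c' @ 3: {1,13,14,15}  ✓accept
'c' @ 4: {1,13,14,15}  ✓accept
'c' @ 5: {1,13,14,15}  ✓accept
after full input: {1,13,14,15}  (accept=1 in)

Answer: ACCEPT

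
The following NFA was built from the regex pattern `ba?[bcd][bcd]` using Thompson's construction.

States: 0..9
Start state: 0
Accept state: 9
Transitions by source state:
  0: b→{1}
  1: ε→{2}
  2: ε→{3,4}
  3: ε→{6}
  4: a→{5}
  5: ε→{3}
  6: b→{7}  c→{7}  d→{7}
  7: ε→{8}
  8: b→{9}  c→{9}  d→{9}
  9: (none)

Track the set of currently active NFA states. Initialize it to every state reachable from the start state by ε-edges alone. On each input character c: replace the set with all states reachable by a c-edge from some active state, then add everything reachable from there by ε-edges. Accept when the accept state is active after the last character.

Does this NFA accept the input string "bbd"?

Answer: ACCEPT

Steps:
S₀ = ε-closure({0}) = {0}
'b' @ 1: {1,2,3,4,6}
'b' @ 2: {7,8}
'd' @ 3: {9}  (accept∈set)
final: {9}; accept 9 in set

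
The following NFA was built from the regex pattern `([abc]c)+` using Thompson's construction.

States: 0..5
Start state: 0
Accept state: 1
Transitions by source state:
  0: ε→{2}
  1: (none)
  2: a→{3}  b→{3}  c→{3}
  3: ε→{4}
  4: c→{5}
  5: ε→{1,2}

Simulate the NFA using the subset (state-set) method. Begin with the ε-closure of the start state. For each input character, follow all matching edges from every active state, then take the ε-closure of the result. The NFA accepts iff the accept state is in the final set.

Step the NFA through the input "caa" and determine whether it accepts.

S₀ = ε-closure({0}) = {0,2}
'c' @ 1: {3,4}
'a' @ 2: {}  — state set empty
rest 'a' ignored (set empty)
after full input: {}  (accept=1 not in)

Answer: REJECT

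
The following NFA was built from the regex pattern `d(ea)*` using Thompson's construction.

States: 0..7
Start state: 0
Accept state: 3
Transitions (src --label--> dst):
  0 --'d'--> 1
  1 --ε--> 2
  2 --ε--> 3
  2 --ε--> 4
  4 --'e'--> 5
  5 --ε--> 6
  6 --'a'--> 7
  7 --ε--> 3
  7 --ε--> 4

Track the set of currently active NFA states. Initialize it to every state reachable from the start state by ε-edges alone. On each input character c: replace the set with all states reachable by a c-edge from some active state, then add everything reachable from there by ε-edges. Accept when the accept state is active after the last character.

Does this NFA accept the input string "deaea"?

Answer: ACCEPT

Steps:
start: ε-closure({0}) = {0}
'd' @ 1: {1,2,3,4}  (accept∈set)
'e' @ 2: {5,6}
'a' @ 3: {3,4,7}  (accept∈set)
'e' @ 4: {5,6}
'a' @ 5: {3,4,7}  (accept∈set)
end set {3,4,7} — state 3 in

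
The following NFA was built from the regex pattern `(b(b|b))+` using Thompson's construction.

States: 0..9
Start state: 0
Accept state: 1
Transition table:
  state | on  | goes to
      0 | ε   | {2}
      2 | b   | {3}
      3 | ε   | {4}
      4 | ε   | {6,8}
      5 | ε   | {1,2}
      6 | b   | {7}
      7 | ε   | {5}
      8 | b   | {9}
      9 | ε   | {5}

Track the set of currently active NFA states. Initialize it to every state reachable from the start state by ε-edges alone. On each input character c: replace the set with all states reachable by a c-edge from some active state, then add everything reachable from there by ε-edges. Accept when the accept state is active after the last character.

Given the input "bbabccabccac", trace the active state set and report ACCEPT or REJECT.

start: ε-closure({0}) = {0,2}
'b' @ 1: {3,4,6,8}
'b' @ 2: {1,2,5,7,9}  ✓accept
'a' @ 3: {}  — state set empty
rest 'bccabccac' ignored (set empty)
final: {}; accept 1 not in set

Answer: REJECT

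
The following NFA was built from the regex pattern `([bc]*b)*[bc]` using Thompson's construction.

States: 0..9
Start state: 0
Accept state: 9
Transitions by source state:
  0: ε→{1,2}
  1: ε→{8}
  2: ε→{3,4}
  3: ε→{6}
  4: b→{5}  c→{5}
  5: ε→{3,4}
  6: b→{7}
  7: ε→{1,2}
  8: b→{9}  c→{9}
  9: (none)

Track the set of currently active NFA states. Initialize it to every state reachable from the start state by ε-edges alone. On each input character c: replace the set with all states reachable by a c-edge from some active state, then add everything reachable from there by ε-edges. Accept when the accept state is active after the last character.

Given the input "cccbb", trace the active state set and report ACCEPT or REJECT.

start: ε-closure({0}) = {0,1,2,3,4,6,8}
'c' @ 1: {3,4,5,6,9}  (accept∈set)
'c' @ 2: {3,4,5,6}
'c' @ 3: {3,4,5,6}
'b' @ 4: {1,2,3,4,5,6,7,8}
'b' @ 5: {1,2,3,4,5,6,7,8,9}  (accept∈set)
after full input: {1,2,3,4,5,6,7,8,9}  (accept=9 in)

Answer: ACCEPT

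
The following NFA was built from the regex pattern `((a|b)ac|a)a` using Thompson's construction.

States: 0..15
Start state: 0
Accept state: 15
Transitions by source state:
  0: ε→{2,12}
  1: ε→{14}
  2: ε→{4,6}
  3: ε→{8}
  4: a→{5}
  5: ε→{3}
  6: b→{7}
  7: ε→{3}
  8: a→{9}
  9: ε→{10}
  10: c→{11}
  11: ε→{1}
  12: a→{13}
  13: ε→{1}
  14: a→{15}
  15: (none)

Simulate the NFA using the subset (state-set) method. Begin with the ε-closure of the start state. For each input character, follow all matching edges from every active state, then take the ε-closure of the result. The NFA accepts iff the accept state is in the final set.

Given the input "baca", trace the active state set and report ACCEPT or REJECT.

start: ε-closure({0}) = {0,2,4,6,12}
'b' @ 1: {3,7,8}
'a' @ 2: {9,10}
'c' @ 3: {1,11,14}
'a' @ 4: {15}  [accepting]
final: {15}; accept 15 in set

Answer: ACCEPT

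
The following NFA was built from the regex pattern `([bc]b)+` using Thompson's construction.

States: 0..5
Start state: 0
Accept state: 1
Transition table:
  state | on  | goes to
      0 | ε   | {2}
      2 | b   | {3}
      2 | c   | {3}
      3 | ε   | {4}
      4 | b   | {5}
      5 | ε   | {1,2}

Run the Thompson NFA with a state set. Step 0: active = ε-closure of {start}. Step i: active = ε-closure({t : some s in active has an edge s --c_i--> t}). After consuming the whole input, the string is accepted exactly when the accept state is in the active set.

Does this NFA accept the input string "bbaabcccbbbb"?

Answer: REJECT

Derivation:
S₀ = ε-closure({0}) = {0,2}
'b' @ 1: {3,4}
'b' @ 2: {1,2,5}  [accepting]
'a' @ 3: {}  — state set empty
rest 'abcccbbbb' ignored (set empty)
after full input: {}  (accept=1 not in)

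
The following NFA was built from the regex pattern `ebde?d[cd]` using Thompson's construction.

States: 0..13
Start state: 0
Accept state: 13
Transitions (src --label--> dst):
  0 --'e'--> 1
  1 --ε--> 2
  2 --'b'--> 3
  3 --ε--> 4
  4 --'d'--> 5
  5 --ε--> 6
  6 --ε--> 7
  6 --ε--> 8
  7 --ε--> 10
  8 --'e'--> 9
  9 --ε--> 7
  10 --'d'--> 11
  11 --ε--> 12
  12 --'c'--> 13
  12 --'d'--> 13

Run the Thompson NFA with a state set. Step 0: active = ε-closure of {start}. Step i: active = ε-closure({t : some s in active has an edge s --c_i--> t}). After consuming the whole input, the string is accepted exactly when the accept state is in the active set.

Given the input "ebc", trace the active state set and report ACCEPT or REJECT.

Answer: REJECT

Steps:
S₀ = ε-closure({0}) = {0}
'e' @ 1: {1,2}
'b' @ 2: {3,4}
'c' @ 3: {}  — no active states
end set {} — state 13 not in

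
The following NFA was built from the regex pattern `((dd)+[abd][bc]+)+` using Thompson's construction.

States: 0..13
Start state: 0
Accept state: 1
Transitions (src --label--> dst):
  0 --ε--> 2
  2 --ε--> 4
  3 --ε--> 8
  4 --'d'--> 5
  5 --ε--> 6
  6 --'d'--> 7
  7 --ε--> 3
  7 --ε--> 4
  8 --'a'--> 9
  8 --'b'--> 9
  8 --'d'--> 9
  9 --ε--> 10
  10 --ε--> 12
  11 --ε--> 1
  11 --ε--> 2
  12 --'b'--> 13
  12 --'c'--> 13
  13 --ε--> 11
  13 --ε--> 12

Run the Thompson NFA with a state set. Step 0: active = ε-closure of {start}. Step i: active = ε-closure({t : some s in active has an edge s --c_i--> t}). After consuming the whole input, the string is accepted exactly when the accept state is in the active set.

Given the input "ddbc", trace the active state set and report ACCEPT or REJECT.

Answer: ACCEPT

Derivation:
start: ε-closure({0}) = {0,2,4}
'd' @ 1: {5,6}
'd' @ 2: {3,4,7,8}
'b' @ 3: {9,10,12}
'c' @ 4: {1,2,4,11,12,13}  (accept∈set)
after full input: {1,2,4,11,12,13}  (accept=1 in)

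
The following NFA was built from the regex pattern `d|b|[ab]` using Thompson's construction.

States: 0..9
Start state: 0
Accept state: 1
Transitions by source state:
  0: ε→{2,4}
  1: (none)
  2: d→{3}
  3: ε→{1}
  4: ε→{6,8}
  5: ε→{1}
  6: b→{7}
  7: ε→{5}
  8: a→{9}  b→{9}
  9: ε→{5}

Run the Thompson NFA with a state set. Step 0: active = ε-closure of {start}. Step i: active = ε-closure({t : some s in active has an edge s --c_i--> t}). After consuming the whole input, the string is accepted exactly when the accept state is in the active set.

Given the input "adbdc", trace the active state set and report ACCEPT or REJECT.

Answer: REJECT

Steps:
S₀ = ε-closure({0}) = {0,2,4,6,8}
'a' @ 1: {1,5,9}  [accepting]
'd' @ 2: {}  — dead — no transitions
rest 'bdc' ignored (set empty)
after full input: {}  (accept=1 not in)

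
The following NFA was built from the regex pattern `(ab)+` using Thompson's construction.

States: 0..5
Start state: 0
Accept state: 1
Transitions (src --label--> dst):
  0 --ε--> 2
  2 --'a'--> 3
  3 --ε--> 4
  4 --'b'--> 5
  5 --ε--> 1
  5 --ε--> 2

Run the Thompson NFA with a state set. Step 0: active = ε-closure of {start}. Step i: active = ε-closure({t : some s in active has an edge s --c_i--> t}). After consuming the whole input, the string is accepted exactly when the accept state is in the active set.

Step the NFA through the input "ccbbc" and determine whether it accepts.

S₀ = ε-closure({0}) = {0,2}
'c' @ 1: {}  — no active states
rest 'cbbc' ignored (set empty)
final: {}; accept 1 not in set

Answer: REJECT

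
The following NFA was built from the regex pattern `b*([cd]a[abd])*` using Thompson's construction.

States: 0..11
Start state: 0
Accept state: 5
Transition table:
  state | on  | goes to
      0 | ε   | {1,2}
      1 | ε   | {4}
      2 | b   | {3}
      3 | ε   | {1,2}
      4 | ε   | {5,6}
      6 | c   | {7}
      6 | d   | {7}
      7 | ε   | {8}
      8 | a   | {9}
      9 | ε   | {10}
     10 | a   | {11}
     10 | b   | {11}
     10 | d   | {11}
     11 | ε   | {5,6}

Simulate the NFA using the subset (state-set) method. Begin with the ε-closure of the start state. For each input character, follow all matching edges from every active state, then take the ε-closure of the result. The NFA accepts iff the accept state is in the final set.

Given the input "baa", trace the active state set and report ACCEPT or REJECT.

Answer: REJECT

Trace:
S₀ = ε-closure({0}) = {0,1,2,4,5,6}
'b' @ 1: {1,2,3,4,5,6}  ✓accept
'a' @ 2: {}  — dead — no transitions
rest 'a' ignored (set empty)
end set {} — state 5 not in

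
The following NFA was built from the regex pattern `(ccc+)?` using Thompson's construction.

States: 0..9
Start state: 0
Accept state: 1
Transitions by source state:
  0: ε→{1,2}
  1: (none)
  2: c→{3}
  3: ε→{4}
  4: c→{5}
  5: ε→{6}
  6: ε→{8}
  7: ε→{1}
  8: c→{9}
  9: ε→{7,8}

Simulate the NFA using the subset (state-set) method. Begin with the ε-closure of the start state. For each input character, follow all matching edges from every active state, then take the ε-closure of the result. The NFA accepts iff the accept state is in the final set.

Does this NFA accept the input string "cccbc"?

start: ε-closure({0}) = {0,1,2}
'c' @ 1: {3,4}
'c' @ 2: {5,6,8}
'c' @ 3: {1,7,8,9}  [accepting]
'b' @ 4: {}  — no active states
rest 'c' ignored (set empty)
end set {} — state 1 not in

Answer: REJECT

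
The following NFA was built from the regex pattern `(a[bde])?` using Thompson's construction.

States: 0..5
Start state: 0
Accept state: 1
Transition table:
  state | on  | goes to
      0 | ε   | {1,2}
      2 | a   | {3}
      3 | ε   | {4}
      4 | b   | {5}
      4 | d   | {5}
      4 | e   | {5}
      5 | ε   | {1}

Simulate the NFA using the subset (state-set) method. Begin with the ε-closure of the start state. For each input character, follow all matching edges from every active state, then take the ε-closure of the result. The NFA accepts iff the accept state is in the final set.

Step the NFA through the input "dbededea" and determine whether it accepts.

Answer: REJECT

Trace:
start: ε-closure({0}) = {0,1,2}
'd' @ 1: {}  — no active states
rest 'bededea' ignored (set empty)
after full input: {}  (accept=1 not in)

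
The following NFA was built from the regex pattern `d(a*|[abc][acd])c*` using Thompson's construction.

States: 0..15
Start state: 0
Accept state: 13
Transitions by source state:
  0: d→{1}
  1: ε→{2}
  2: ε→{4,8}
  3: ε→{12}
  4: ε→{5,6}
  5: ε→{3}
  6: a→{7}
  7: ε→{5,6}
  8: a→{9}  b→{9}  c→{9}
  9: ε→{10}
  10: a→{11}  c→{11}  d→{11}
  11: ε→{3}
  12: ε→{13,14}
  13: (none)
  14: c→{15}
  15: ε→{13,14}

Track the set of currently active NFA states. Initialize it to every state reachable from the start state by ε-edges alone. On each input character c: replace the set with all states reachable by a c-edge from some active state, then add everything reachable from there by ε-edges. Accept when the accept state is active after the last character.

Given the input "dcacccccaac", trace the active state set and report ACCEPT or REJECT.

Answer: REJECT

Derivation:
initial (ε-close {0}): {0}
'd' @ 1: {1,2,3,4,5,6,8,12,13,14}  [accepting]
'c' @ 2: {9,10,13,14,15}  [accepting]
'a' @ 3: {3,11,12,13,14}  [accepting]
'c' @ 4: {13,14,15}  [accepting]
'c' @ 5: {13,14,15}  [accepting]
'c' @ 6: {13,14,15}  [accepting]
'c' @ 7: {13,14,15}  [accepting]
'c' @ 8: {13,14,15}  [accepting]
'a' @ 9: {}  — state set empty
rest 'ac' ignored (set empty)
after full input: {}  (accept=13 not in)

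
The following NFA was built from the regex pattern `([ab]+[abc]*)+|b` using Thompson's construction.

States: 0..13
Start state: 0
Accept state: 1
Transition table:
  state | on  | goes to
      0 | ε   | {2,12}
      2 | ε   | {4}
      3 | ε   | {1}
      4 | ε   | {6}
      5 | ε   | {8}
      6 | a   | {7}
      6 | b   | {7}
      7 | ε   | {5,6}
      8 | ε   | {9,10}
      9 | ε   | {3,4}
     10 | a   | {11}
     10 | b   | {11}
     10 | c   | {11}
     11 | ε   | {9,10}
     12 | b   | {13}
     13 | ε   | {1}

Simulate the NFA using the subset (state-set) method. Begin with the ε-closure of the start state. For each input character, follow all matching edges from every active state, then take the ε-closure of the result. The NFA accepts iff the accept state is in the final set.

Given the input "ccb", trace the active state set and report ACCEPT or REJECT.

Answer: REJECT

Steps:
initial (ε-close {0}): {0,2,4,6,12}
'c' @ 1: {}  — no active states
rest 'cb' ignored (set empty)
end set {} — state 1 not in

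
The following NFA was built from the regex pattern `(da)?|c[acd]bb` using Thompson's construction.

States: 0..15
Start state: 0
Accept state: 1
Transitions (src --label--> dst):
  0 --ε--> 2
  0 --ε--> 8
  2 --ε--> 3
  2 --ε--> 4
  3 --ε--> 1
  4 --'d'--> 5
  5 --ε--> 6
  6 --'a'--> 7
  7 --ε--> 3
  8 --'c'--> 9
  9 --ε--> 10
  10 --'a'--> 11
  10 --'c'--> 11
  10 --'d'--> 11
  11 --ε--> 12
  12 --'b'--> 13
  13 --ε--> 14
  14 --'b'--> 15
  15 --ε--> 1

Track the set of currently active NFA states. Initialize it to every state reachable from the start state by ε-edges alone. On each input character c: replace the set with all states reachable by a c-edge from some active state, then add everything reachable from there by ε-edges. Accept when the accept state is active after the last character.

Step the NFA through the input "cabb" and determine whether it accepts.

Answer: ACCEPT

Derivation:
S₀ = ε-closure({0}) = {0,1,2,3,4,8}
'c' @ 1: {9,10}
'a' @ 2: {11,12}
'b' @ 3: {13,14}
'b' @ 4: {1,15}  ✓accept
end set {1,15} — state 1 in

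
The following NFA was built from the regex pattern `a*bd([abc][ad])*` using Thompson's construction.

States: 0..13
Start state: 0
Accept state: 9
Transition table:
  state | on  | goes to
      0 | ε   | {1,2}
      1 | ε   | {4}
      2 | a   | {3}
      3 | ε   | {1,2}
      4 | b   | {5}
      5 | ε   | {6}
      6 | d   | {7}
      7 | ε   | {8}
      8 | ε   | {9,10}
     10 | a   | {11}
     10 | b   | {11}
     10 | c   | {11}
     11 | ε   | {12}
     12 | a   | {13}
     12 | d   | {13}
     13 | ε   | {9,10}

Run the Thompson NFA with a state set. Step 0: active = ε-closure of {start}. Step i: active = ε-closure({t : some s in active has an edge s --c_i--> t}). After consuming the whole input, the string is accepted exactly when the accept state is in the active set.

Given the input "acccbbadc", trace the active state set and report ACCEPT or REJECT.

Answer: REJECT

Trace:
initial (ε-close {0}): {0,1,2,4}
'a' @ 1: {1,2,3,4}
'c' @ 2: {}  — no active states
rest 'ccbbadc' ignored (set empty)
after full input: {}  (accept=9 not in)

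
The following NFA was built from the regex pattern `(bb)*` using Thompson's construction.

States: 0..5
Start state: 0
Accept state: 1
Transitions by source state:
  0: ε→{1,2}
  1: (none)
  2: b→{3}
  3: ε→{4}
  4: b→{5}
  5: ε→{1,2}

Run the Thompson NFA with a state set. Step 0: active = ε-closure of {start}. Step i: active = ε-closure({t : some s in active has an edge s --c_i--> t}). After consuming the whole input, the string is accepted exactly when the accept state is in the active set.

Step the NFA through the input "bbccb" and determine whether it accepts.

start: ε-closure({0}) = {0,1,2}
'b' @ 1: {3,4}
'b' @ 2: {1,2,5}  (accept∈set)
'c' @ 3: {}  — no active states
rest 'cb' ignored (set empty)
after full input: {}  (accept=1 not in)

Answer: REJECT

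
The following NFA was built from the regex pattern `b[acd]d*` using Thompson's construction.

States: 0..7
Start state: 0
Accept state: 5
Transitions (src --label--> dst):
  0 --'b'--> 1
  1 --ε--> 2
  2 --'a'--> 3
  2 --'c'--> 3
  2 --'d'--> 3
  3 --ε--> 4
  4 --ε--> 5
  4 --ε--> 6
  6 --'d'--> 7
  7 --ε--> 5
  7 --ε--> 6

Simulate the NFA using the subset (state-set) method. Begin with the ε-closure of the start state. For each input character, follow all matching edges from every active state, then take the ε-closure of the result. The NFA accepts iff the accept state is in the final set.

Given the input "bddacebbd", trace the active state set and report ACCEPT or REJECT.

start: ε-closure({0}) = {0}
'b' @ 1: {1,2}
'd' @ 2: {3,4,5,6}  [accepting]
'd' @ 3: {5,6,7}  [accepting]
'a' @ 4: {}  — no active states
rest 'cebbd' ignored (set empty)
final: {}; accept 5 not in set

Answer: REJECT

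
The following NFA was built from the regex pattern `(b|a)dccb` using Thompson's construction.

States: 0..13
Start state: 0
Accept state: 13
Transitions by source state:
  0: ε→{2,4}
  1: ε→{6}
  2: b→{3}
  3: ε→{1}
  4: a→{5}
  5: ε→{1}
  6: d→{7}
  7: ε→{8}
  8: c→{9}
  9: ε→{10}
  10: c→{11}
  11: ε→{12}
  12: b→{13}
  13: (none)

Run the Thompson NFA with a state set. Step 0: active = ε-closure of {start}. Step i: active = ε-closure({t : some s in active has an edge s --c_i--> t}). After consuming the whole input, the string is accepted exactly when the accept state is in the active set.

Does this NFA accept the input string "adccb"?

Answer: ACCEPT

Steps:
S₀ = ε-closure({0}) = {0,2,4}
'a' @ 1: {1,5,6}
'd' @ 2: {7,8}
'c' @ 3: {9,10}
'c' @ 4: {11,12}
'b' @ 5: {13}  ✓accept
end set {13} — state 13 in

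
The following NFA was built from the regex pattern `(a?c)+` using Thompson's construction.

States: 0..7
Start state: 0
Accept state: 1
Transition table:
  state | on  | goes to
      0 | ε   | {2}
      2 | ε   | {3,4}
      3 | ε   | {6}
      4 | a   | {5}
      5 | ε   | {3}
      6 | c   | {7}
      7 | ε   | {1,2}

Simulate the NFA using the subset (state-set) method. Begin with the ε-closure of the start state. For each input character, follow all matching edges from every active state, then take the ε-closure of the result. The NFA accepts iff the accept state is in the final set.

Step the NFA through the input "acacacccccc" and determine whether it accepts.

Answer: ACCEPT

Steps:
S₀ = ε-closure({0}) = {0,2,3,4,6}
'a' @ 1: {3,5,6}
'c' @ 2: {1,2,3,4,6,7}  (accept∈set)
'a' @ 3: {3,5,6}
'c' @ 4: {1,2,3,4,6,7}  (accept∈set)
'a' @ 5: {3,5,6}
'c' @ 6: {1,2,3,4,6,7}  (accept∈set)
'c' @ 7: {1,2,3,4,6,7}  (accept∈set)
'c' @ 8: {1,2,3,4,6,7}  (accept∈set)
'c' @ 9: {1,2,3,4,6,7}  (accept∈set)
'c' @ 10: {1,2,3,4,6,7}  (accept∈set)
'c' @ 11: {1,2,3,4,6,7}  (accept∈set)
after full input: {1,2,3,4,6,7}  (accept=1 in)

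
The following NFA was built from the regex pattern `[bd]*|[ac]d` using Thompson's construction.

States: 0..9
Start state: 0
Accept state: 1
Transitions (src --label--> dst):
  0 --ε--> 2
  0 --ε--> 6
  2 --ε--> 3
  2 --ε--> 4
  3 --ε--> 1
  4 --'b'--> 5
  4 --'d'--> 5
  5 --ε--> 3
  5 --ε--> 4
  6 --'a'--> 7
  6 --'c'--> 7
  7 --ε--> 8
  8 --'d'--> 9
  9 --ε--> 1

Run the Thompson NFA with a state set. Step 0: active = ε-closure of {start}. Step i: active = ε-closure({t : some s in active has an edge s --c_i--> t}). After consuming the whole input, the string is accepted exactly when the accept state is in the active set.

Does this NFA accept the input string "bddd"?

start: ε-closure({0}) = {0,1,2,3,4,6}
'b' @ 1: {1,3,4,5}  [accepting]
'd' @ 2: {1,3,4,5}  [accepting]
'd' @ 3: {1,3,4,5}  [accepting]
'd' @ 4: {1,3,4,5}  [accepting]
after full input: {1,3,4,5}  (accept=1 in)

Answer: ACCEPT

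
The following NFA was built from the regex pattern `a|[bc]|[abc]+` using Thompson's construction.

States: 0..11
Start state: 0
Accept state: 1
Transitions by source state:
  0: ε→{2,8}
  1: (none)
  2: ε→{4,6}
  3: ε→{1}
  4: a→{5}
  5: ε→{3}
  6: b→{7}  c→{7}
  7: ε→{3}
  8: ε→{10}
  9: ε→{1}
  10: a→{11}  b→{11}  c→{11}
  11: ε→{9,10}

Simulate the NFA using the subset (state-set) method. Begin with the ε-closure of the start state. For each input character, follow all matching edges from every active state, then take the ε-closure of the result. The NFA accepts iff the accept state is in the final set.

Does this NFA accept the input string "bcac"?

initial (ε-close {0}): {0,2,4,6,8,10}
'b' @ 1: {1,3,7,9,10,11}  ✓accept
'c' @ 2: {1,9,10,11}  ✓accept
'a' @ 3: {1,9,10,11}  ✓accept
'c' @ 4: {1,9,10,11}  ✓accept
after full input: {1,9,10,11}  (accept=1 in)

Answer: ACCEPT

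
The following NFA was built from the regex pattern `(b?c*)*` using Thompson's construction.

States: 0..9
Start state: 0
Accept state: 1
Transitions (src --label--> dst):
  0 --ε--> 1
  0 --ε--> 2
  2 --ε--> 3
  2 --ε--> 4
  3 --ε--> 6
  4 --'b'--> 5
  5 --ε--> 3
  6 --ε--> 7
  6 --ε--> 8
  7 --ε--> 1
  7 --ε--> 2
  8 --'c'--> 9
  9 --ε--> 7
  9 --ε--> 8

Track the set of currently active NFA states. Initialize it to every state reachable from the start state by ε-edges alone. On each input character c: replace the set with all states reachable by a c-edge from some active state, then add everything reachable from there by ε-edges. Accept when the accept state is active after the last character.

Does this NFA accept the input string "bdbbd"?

start: ε-closure({0}) = {0,1,2,3,4,6,7,8}
'b' @ 1: {1,2,3,4,5,6,7,8}  (accept∈set)
'd' @ 2: {}  — no active states
rest 'bbd' ignored (set empty)
end set {} — state 1 not in

Answer: REJECT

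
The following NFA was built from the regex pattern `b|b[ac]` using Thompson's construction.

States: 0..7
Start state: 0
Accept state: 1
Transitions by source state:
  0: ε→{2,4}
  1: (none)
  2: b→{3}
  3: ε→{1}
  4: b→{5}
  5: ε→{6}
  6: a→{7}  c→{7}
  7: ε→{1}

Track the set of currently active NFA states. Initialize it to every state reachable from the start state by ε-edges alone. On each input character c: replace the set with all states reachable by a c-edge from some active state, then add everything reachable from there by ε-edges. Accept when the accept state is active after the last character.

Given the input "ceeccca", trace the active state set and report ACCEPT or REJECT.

Answer: REJECT

Derivation:
start: ε-closure({0}) = {0,2,4}
'c' @ 1: {}  — dead — no transitions
rest 'eeccca' ignored (set empty)
after full input: {}  (accept=1 not in)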